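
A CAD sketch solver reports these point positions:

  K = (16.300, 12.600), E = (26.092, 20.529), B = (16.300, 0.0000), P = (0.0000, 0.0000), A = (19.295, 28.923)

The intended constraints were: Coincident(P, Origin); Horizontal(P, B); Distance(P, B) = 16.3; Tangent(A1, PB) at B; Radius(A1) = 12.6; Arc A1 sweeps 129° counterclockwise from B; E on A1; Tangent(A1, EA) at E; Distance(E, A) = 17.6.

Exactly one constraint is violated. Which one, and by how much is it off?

Distance(E, A) = 17.6 — off by 6.80.

P = (0.00, 0.00) ✓; P.y = 0.00, B.y = 0.00 ✓; |PB| = 16.30 ✓; ∠(KB, BP) = 90.00° ✓; |KB| = 12.60 ✓; bearing(K→E) − bearing(K→B) = 129.0° ✓; |KE| = 12.60 ✓; ∠(KE, EA) = 90.00° ✓; |EA| = 10.80 ✗.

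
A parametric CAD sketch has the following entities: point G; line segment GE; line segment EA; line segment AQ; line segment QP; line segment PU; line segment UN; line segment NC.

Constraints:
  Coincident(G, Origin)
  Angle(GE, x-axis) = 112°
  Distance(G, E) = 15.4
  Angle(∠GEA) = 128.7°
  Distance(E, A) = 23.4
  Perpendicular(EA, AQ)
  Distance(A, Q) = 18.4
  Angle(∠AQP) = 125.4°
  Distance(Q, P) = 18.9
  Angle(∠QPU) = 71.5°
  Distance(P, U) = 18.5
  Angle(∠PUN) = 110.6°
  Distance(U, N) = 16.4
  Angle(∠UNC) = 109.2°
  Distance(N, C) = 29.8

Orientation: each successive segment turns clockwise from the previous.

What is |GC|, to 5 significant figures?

50.521

G is at the origin; GE runs at 112.0° with length 15.4, so E = (-5.7689, 14.279). ∠GEA = 128.7° gives EA at 60.700° from the x-axis; with |EA| = 23.4, A = (5.6826, 34.685). EA ⟂ AQ, so AQ runs at -29.300°; with |AQ| = 18.4, Q = (21.729, 25.680). ∠AQP = 125.4° gives QP at -83.900° from the x-axis; with |QP| = 18.9, P = (23.737, 6.8874). ∠QPU = 71.5° gives PU at 167.60° from the x-axis; with |PU| = 18.5, U = (5.6686, 10.860). ∠PUN = 110.6° gives UN at 98.200° from the x-axis; with |UN| = 16.4, N = (3.3295, 27.092). ∠UNC = 109.2° gives NC at 27.400° from the x-axis; with |NC| = 29.8, C = (29.786, 40.806). Then |GC| = |C − G| = 50.521.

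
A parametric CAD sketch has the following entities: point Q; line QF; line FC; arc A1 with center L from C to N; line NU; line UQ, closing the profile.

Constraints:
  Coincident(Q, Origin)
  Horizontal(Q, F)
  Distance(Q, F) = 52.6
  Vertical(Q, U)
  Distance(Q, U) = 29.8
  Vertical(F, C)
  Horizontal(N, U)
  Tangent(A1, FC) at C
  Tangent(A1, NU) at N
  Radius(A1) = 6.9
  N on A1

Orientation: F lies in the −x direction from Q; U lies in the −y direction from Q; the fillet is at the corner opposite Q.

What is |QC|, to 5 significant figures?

57.369

Q is at the origin; Q and F share the same y with |QF| = 52.6 and F on the −x side, so F = (-52.600, 0.0000). QU is vertical with |QU| = 29.8 and U on the −y side, so U = (0.0000, -29.800). The virtual corner opposite Q is at (-52.600, -29.800). The tangent condition forces LC to be normal to FC and the tangent condition forces LN to be normal to NU, with radius 6.9, so the center L sits 6.9 in from both sides at L = (-45.700, -22.900). That places the tangent points at C = (-52.600, -22.900) on FC and N = (-45.700, -29.800) on NU. Then |QC| = |C − Q| = 57.369.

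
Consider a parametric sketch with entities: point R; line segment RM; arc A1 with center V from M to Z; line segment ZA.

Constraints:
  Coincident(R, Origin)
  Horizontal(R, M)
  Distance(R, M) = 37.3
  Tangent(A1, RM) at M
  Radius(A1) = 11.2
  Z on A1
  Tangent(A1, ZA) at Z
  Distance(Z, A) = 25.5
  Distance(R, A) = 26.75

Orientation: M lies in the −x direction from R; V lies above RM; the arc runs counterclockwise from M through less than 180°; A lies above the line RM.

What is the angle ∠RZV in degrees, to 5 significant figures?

148.43°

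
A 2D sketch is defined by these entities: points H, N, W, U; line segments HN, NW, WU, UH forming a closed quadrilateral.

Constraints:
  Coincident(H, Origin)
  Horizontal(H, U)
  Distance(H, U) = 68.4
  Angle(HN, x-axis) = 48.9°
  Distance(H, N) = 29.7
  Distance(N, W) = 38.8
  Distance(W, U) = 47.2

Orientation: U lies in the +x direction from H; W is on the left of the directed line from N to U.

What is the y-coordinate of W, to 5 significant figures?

44.130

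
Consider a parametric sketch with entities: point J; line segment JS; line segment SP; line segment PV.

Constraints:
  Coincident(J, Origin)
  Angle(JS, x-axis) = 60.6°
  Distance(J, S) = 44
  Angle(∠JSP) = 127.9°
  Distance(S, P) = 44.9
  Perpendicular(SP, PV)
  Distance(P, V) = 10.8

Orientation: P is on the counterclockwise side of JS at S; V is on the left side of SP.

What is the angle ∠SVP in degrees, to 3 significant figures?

76.5°

∠JSP = 127.9°, so SP runs at 60.6° + (180° − 127.9°) = 113° from the x-axis; with |SP| = 44.9, P = S + 44.9·(cos 113°, sin 113°) = (4.27, 79.8). SP ⟂ PV; with |PV| = 10.8 on the left of SP, V = P + 10.8·(-0.923, -0.386) = (-5.69, 75.6). Then cos ∠SVP = VS·VP / (|VS||VP|), giving 76.5°.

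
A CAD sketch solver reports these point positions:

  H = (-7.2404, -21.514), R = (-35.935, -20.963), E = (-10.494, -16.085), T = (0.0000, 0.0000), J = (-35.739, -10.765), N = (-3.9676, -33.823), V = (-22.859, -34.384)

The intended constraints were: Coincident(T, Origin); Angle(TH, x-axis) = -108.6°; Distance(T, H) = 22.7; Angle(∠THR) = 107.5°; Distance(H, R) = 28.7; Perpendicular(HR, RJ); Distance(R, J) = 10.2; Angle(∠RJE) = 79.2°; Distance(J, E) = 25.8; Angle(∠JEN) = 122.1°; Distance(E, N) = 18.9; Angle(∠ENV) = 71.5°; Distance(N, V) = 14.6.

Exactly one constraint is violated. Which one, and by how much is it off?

Distance(N, V) = 14.6 — off by 4.30.

T = (0.00, 0.00) ✓; TH at -108.6° ✓; |TH| = 22.70 ✓; ∠THR = 107.5° ✓; |HR| = 28.70 ✓; ∠(HR, RJ) = 90.00° ✓; |RJ| = 10.20 ✓; ∠RJE = 79.20° ✓; |JE| = 25.80 ✓; ∠JEN = 122.1° ✓; |EN| = 18.90 ✓; ∠ENV = 71.50° ✓; |NV| = 18.90 ✗.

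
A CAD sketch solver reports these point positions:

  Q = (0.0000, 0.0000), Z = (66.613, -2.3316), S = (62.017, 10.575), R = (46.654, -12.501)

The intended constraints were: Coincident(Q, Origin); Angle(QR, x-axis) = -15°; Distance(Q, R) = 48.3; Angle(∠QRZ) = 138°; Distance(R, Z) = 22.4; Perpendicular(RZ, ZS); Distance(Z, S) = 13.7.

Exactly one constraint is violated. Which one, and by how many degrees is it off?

Perpendicular(RZ, ZS) — off by 7.40°.

Q = (0.00, 0.00) ✓; QR at -15.00° ✓; |QR| = 48.30 ✓; ∠QRZ = 138.0° ✓; |RZ| = 22.40 ✓; ∠(RZ, ZS) = 82.60° ✗; |ZS| = 13.70 ✓.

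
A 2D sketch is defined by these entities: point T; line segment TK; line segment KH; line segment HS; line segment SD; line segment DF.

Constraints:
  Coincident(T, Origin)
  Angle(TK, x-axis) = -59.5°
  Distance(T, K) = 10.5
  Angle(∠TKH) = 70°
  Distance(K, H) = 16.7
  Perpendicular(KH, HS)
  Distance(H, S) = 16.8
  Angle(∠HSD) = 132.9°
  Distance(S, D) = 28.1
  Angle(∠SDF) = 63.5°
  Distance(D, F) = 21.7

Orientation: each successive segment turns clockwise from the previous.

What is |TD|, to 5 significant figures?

27.112

T is at the origin; TK runs at -59.5° with length 10.5, so K = (5.3292, -9.0471). ∠TKH = 70.0° gives KH at -169.50° from the x-axis; with |KH| = 16.7, H = (-11.091, -12.090). KH is perpendicular to HS, so HS runs at 100.50°; with |HS| = 16.8, S = (-14.153, 4.4282). ∠HSD = 132.9° gives SD at 53.400° from the x-axis; with |SD| = 28.1, D = (2.6012, 26.987). Then |TD| = |D − T| = 27.112.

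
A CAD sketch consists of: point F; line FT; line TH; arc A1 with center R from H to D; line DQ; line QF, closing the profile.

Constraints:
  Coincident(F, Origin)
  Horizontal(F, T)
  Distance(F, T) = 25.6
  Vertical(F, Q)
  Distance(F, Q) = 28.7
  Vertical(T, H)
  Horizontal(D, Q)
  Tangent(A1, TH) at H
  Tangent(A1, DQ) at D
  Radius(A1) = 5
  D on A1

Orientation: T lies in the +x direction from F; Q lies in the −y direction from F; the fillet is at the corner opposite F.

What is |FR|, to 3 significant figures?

31.4

F is at the origin; F and T share the same y with |FT| = 25.6 and T on the +x side, so T = (25.6, 0.00). FQ is vertical with |FQ| = 28.7 and Q on the −y side, so Q = (0.00, -28.7). The virtual corner opposite F is at (25.6, -28.7). Tangency of A1 to TH means the radius RH is perpendicular to TH and the tangent condition forces RD to be normal to DQ, with radius 5.0, so the center R sits 5.0 in from both sides at R = (20.6, -23.7). Then |FR| = |R − F| = 31.4.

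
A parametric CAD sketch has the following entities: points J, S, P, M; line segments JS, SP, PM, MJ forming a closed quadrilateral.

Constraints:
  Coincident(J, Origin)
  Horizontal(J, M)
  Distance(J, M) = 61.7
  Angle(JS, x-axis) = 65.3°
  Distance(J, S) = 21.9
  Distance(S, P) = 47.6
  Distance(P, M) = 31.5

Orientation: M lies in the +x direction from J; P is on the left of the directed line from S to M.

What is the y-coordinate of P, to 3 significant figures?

30.9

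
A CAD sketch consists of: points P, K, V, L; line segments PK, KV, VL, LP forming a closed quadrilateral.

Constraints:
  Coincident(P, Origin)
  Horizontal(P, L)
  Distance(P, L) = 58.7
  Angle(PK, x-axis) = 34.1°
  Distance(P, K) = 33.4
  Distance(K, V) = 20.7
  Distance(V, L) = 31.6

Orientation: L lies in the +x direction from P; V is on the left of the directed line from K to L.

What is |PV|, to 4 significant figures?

54.05

Checks: |KV| = 20.70 ✓; |VL| = 31.60 ✓.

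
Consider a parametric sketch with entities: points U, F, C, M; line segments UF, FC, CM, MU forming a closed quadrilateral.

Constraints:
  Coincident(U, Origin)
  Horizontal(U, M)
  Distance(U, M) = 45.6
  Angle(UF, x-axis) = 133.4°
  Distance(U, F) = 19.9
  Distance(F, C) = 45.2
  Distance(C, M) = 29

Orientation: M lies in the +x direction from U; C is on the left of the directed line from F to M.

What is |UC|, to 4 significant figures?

39.12

Checks: U = (0.00, 0.00) ✓; |FC| = 45.20 ✓; |CM| = 29.00 ✓.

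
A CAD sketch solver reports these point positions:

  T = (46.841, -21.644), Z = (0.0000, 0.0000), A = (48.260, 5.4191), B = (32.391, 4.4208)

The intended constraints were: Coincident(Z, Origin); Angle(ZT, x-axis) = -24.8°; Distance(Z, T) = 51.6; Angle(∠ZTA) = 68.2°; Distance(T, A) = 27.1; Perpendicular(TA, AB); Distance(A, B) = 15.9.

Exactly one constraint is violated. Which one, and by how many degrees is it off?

Perpendicular(TA, AB) — off by 6.60°.

Z = (0.00, 0.00) ✓; ZT at -24.80° ✓; |ZT| = 51.60 ✓; ∠ZTA = 68.20° ✓; |TA| = 27.10 ✓; ∠(TA, AB) = 96.60° ✗; |AB| = 15.90 ✓.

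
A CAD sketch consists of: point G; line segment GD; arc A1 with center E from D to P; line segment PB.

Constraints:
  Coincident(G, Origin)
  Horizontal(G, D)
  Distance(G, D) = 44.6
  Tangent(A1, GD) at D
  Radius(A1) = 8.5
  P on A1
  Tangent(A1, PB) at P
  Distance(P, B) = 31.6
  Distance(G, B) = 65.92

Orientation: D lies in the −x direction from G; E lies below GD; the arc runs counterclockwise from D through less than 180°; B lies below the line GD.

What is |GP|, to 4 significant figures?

53.81

G is at the origin; GD is horizontal with |GD| = 44.6 and D on the −x side, so D = (-44.60, 0.000). A1 meets GD tangentially, so ED is at right angles to GD, so E = D + (0, -8.5) = (-44.60, -8.500). Since EP ⟂ PB (tangency), |EB| = √(8.5² + 31.6²) = 32.72 regardless of where P sits on A1. So B lies on both circle(G, 65.92) and circle(E, 32.72); the below-GD intersection is B = (-52.13, -40.34). P is the foot of the tangent from B: P = (-53.10, -8.759).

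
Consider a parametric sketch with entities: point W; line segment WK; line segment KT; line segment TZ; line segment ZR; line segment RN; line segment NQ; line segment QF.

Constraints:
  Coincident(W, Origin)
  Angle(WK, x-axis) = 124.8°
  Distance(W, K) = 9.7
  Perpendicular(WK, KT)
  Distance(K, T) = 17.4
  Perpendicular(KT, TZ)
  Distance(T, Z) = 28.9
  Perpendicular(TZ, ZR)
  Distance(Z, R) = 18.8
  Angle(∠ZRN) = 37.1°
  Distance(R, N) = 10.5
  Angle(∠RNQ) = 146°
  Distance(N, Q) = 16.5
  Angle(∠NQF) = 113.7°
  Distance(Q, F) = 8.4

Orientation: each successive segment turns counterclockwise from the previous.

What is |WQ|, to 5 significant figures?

26.331

W is at the origin; WK runs at 124.8° with length 9.7, so K = (-5.5359, 7.9651). WK is perpendicular to KT, so KT runs at -145.20°; with |KT| = 17.4, T = (-19.824, -1.9653). KT is perpendicular to TZ, so TZ runs at -55.200°; with |TZ| = 28.9, Z = (-3.3303, -25.696). TZ ⟂ ZR, so ZR runs at 34.800°; with |ZR| = 18.8, R = (12.107, -14.967). ∠ZRN = 37.1° gives RN at 177.70° from the x-axis; with |RN| = 10.5, N = (1.6158, -14.546). ∠RNQ = 146.0° gives NQ at -148.30° from the x-axis; with |NQ| = 16.5, Q = (-12.423, -23.216). Then |WQ| = |Q − W| = 26.331.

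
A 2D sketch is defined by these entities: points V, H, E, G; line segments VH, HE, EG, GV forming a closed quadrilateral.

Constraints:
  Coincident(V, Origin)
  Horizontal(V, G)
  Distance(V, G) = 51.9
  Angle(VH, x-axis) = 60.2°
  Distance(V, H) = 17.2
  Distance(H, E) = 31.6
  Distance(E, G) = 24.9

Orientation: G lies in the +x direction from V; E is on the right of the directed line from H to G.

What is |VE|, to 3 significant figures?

30.3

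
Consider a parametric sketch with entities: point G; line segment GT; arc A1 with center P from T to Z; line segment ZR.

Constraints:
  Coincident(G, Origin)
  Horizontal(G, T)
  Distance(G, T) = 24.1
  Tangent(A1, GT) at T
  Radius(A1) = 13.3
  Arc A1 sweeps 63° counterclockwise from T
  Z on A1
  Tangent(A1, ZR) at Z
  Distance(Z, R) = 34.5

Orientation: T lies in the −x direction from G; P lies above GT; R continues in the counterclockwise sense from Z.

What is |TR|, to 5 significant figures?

46.916

G is at the origin; GT is horizontal with |GT| = 24.1 and T on the −x side, so T = (-24.100, 0.0000). The tangent condition forces PT to be normal to GT, so P = T + (0, 13.3) = (-24.100, 13.300). On A1, T sits at bearing -90° from P; a 63° counterclockwise sweep puts Z at bearing -27°, so Z = P + 13.3·(cos -27°, sin -27°) = (-12.250, 7.2619). A1 meets ZR tangentially, so PZ is at right angles to ZR, so ZR runs along (−sin -27°, cos -27°); with |ZR| = 34.5, R = (3.4131, 38.002). Then |TR| = |R − T| = 46.916.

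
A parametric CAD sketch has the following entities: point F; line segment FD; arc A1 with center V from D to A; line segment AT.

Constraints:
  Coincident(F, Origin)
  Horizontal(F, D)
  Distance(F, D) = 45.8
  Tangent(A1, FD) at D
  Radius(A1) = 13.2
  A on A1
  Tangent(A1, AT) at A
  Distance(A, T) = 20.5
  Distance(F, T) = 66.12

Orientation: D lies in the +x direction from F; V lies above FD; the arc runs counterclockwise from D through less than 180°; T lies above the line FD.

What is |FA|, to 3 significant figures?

60.8

Checks: ∠(VD, DF) = 90.00° ✓; |VD| = 13.20 ✓; |VA| = 13.20 ✓; ∠(VA, AT) = 90.00° ✓; |AT| = 20.50 ✓; |FT| = 66.12 ✓.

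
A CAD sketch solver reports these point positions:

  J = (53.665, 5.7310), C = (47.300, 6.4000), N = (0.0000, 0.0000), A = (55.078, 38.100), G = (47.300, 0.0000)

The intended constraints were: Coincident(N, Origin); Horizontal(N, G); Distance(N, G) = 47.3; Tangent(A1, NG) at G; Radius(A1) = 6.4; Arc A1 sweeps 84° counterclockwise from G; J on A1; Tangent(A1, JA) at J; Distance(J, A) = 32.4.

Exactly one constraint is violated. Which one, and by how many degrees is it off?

Tangent(A1, JA) at J — off by 3.50°.

N = (0.00, 0.00) ✓; N.y = 0.00, G.y = 0.00 ✓; |NG| = 47.30 ✓; ∠(CG, GN) = 90.00° ✓; |CG| = 6.400 ✓; bearing(C→J) − bearing(C→G) = 84.00° ✓; |CJ| = 6.400 ✓; ∠(CJ, JA) = 86.50° ✗; |JA| = 32.40 ✓.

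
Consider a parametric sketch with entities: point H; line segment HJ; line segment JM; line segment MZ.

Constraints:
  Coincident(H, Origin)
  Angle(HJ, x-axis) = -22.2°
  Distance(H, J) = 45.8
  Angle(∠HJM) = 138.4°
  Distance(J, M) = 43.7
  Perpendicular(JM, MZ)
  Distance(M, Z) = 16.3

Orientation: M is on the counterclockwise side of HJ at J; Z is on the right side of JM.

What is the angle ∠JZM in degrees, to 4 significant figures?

69.54°

∠HJM = 138.4°, so JM runs at -22.2° + (180° − 138.4°) = 19.40° from the x-axis; with |JM| = 43.7, M = J + 43.7·(cos 19.40°, sin 19.40°) = (83.62, -2.790). JM is perpendicular to MZ; with |MZ| = 16.3 on the right of JM, Z = M + 16.3·(0.3322, -0.9432) = (89.04, -18.16). Then cos ∠JZM = ZJ·ZM / (|ZJ||ZM|), giving 69.54°.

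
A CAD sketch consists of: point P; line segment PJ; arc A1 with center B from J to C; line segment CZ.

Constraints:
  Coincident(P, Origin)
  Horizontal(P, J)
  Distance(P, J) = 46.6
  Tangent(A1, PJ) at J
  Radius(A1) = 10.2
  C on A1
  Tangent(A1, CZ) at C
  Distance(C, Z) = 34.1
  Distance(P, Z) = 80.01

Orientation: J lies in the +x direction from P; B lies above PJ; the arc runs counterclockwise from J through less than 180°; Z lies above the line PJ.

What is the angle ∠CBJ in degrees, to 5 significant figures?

61.651°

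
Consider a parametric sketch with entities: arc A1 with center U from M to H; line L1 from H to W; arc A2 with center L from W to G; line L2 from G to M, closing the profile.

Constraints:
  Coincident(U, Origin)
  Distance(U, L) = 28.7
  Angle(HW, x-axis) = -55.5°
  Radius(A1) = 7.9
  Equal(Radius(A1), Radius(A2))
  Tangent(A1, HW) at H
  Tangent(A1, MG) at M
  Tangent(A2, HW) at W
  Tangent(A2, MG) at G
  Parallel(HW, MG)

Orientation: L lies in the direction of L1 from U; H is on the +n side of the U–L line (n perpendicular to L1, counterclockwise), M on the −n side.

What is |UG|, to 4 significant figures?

29.77

The slot axis is L1's direction at -55.5°, so u = (cos -55.5°, sin -55.5°) = (0.5664, -0.8241) and n = (−sin -55.5°, cos -55.5°) = (0.8241, 0.5664). U is at the origin and L lies 28.7 along u from U, so L = 28.7·u = (16.26, -23.65). Tangency of A1 to both parallel lines with radius 7.9 puts H and M at U ± 7.9·n: H = (6.511, 4.475), M = (-6.511, -4.475). Equal radii place W and G the same way about L: W = L + 7.9·n = (22.77, -19.18), G = L − 7.9·n = (9.745, -28.13). Then |UG| = |G − U| = 29.77.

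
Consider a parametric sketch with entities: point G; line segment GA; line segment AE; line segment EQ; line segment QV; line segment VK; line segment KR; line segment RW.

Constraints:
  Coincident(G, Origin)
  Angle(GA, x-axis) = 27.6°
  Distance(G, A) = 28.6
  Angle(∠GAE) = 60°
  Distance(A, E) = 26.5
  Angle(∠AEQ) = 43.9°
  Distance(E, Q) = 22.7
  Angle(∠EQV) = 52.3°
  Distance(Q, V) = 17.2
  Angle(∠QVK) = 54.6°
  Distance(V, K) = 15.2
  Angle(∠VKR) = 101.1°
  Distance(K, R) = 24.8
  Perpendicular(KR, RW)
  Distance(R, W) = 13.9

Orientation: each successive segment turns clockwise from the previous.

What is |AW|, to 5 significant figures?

25.319

G is at the origin; GA runs at 27.6° with length 28.6, so A = (25.345, 13.250). ∠GAE = 60.0° gives AE at -92.400° from the x-axis; with |AE| = 26.5, E = (24.236, -13.226). ∠AEQ = 43.9° gives EQ at 131.50° from the x-axis; with |EQ| = 22.7, Q = (9.1942, 3.7748). ∠EQV = 52.3° gives QV at 3.8000° from the x-axis; with |QV| = 17.2, V = (26.356, 4.9147). ∠QVK = 54.6° gives VK at -121.60° from the x-axis; with |VK| = 15.2, K = (18.392, -8.0315). ∠VKR = 101.1° gives KR at 159.50° from the x-axis; with |KR| = 24.8, R = (-4.8376, 0.65361). KR is perpendicular to RW, so RW runs at 69.500°; with |RW| = 13.9, W = (0.030254, 13.673). Then |AW| = |W − A| = 25.319.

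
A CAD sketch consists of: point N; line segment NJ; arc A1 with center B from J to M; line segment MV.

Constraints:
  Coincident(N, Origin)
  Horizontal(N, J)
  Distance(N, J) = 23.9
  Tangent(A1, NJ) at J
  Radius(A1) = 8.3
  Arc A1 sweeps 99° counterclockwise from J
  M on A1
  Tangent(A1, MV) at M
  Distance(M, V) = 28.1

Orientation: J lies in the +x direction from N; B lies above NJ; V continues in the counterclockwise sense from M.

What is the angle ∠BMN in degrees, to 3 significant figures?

7.65°

N is at the origin; NJ is horizontal with |NJ| = 23.9 and J on the +x side, so J = (23.9, 0.00). Since A1 is tangent to NJ there, BJ ⟂ NJ, so B = J + (0, 8.3) = (23.9, 8.30). On A1, J sits at bearing -90° from B; a 99° counterclockwise sweep puts M at bearing 9°, so M = B + 8.3·(cos 9°, sin 9°) = (32.1, 9.60). Then cos ∠BMN = MB·MN / (|MB||MN|), giving 7.65°.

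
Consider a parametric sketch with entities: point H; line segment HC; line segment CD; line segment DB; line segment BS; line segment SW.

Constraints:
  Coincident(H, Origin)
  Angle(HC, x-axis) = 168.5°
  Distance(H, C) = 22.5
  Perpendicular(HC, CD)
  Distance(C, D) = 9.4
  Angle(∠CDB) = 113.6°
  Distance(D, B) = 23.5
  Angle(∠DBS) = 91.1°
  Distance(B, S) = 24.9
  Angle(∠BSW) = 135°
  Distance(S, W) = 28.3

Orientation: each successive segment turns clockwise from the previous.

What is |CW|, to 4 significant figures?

37.56

H is at the origin; HC runs at 168.5° with length 22.5, so C = (-22.05, 4.486). HC ⟂ CD, so CD runs at 78.50°; with |CD| = 9.4, D = (-20.17, 13.70). ∠CDB = 113.6° gives DB at 12.10° from the x-axis; with |DB| = 23.5, B = (2.804, 18.62). ∠DBS = 91.1° gives BS at -76.80° from the x-axis; with |BS| = 24.9, S = (8.490, -5.619). ∠BSW = 135.0° gives SW at -121.8° from the x-axis; with |SW| = 28.3, W = (-6.423, -29.67). Then |CW| = |W − C| = 37.56.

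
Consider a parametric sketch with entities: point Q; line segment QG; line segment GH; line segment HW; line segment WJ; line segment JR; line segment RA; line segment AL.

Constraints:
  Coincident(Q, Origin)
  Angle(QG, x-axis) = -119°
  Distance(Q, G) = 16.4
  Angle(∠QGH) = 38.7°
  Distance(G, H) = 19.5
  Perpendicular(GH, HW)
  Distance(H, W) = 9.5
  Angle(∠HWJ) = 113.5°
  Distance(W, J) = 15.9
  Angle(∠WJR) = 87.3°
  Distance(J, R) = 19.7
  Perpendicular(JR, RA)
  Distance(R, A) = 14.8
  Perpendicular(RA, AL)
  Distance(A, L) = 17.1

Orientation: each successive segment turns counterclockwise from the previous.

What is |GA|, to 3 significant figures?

14.1

Q is at the origin; QG runs at -119.0° with length 16.4, so G = (-7.95, -14.3). ∠QGH = 38.7° gives GH at 22.3° from the x-axis; with |GH| = 19.5, H = (10.1, -6.94). GH ⟂ HW, so HW runs at 112°; with |HW| = 9.5, W = (6.49, 1.85). ∠HWJ = 113.5° gives WJ at 179° from the x-axis; with |WJ| = 15.9, J = (-9.41, 2.18). ∠WJR = 87.3° gives JR at -88.5° from the x-axis; with |JR| = 19.7, R = (-8.89, -17.5). JR ⟂ RA, so RA runs at 1.50°; with |RA| = 14.8, A = (5.90, -17.1). Then |GA| = |A − G| = 14.1.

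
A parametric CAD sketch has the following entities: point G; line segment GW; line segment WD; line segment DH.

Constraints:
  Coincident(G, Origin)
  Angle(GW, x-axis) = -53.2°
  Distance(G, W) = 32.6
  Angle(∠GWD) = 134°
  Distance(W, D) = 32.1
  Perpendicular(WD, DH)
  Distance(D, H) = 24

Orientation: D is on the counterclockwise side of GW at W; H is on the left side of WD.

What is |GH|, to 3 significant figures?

54.7

G is at the origin; GW runs at -53.2° with length 32.6, so W = 32.6·(cos -53.2°, sin -53.2°) = (19.5, -26.1). ∠GWD = 134.0°, so WD runs at -53.2° + (180° − 134.0°) = -7.20° from the x-axis; with |WD| = 32.1, D = W + 32.1·(cos -7.20°, sin -7.20°) = (51.4, -30.1). WD ⟂ DH; with |DH| = 24.0 on the left of WD, H = D + 24.0·(0.125, 0.992) = (54.4, -6.32). Then |GH| = |H − G| = 54.7.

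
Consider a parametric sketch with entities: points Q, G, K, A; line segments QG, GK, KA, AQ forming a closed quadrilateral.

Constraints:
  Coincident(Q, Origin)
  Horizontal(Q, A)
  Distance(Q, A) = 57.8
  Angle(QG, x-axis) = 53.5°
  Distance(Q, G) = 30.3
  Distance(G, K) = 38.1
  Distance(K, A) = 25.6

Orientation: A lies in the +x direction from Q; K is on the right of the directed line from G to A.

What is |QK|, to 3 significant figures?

35.7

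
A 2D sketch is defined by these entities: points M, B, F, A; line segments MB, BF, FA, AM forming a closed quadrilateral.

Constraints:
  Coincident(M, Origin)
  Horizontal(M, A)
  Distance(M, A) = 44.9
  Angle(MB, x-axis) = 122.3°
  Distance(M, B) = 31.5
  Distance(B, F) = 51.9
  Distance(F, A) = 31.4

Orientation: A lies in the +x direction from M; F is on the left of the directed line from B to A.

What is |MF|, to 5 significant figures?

45.939

Checks: |BF| = 51.90 ✓; |FA| = 31.40 ✓.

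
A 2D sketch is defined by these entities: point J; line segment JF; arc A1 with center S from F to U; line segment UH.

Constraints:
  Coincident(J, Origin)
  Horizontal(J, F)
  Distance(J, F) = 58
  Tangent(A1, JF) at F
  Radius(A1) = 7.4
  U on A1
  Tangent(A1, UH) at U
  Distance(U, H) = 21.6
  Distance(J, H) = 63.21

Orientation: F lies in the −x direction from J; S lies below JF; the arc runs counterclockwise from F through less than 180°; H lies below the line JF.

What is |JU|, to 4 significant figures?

65.56

Checks: J.y = 0.00, F.y = 0.00 ✓; |SU| = 7.400 ✓; ∠(SU, UH) = 90.00° ✓; |UH| = 21.60 ✓; |JH| = 63.21 ✓.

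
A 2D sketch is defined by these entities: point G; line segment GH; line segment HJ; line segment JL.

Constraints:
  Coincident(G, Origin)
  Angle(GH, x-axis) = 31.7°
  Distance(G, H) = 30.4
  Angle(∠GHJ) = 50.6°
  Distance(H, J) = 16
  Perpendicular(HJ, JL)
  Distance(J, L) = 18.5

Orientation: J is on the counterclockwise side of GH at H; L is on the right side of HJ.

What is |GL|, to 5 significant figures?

42.120

∠GHJ = 50.6°, so HJ runs at 31.7° + (180° − 50.6°) = 161.10° from the x-axis; with |HJ| = 16.0, J = H + 16.0·(cos 161.10°, sin 161.10°) = (10.727, 21.157). The perpendicularity gives JL at right angles to HJ; with |JL| = 18.5 on the right of HJ, L = J + 18.5·(0.32392, 0.94609) = (16.720, 38.660). Then |GL| = |L − G| = 42.120.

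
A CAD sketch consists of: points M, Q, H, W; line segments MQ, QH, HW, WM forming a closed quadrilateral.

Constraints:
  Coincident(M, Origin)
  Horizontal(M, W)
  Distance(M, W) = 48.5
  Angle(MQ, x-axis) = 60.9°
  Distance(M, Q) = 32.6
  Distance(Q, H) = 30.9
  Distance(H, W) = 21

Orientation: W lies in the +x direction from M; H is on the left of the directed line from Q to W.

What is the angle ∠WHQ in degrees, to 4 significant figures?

111.8°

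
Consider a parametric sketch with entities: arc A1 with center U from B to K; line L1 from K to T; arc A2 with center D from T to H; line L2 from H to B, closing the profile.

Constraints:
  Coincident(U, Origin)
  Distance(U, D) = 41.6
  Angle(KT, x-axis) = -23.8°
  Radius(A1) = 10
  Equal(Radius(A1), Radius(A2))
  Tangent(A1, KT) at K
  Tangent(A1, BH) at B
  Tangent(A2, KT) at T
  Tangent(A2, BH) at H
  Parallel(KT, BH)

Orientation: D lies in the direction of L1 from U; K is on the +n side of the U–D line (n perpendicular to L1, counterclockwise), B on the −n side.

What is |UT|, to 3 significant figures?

42.8

Tangency of A1 to both parallel lines with radius 10.0 puts K and B at U ± 10.0·n: K = (4.04, 9.15), B = (-4.04, -9.15). Equal radii place T and H the same way about D: T = D + 10.0·n = (42.1, -7.64), H = D − 10.0·n = (34.0, -25.9). Then |UT| = |T − U| = 42.8.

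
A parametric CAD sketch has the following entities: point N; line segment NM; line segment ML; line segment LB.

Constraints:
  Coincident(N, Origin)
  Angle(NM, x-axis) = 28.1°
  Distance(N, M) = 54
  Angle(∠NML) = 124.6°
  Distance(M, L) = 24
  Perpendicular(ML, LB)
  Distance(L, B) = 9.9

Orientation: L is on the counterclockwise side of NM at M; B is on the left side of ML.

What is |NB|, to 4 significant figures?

64.67

N is at the origin; NM runs at 28.1° with length 54.0, so M = 54.0·(cos 28.1°, sin 28.1°) = (47.63, 25.43). ∠NML = 124.6°, so ML runs at 28.1° + (180° − 124.6°) = 83.50° from the x-axis; with |ML| = 24.0, L = M + 24.0·(cos 83.50°, sin 83.50°) = (50.35, 49.28). The perpendicularity gives LB at right angles to ML; with |LB| = 9.9 on the left of ML, B = L + 9.9·(-0.9936, 0.1132) = (40.52, 50.40). Then |NB| = |B − N| = 64.67.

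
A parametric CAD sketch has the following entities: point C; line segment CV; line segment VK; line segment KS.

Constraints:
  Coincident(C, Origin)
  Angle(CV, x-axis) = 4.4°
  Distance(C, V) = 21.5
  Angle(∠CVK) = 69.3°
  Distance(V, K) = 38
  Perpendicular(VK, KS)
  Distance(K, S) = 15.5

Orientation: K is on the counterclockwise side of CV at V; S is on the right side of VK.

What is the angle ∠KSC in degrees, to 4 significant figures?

40.49°

C is at the origin; CV runs at 4.4° with length 21.5, so V = 21.5·(cos 4.4°, sin 4.4°) = (21.44, 1.649). ∠CVK = 69.3°, so VK runs at 4.4° + (180° − 69.3°) = 115.1° from the x-axis; with |VK| = 38.0, K = V + 38.0·(cos 115.1°, sin 115.1°) = (5.317, 36.06). VK ⟂ KS; with |KS| = 15.5 on the right of VK, S = K + 15.5·(0.9056, 0.4242) = (19.35, 42.64). Then cos ∠KSC = SK·SC / (|SK||SC|), giving 40.49°.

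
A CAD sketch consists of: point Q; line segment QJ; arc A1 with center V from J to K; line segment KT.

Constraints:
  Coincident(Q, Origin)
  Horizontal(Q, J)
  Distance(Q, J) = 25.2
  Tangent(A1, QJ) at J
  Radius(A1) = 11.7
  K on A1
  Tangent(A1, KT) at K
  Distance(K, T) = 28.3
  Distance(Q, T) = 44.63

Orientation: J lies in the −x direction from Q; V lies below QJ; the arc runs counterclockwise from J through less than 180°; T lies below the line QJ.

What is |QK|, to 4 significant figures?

39.27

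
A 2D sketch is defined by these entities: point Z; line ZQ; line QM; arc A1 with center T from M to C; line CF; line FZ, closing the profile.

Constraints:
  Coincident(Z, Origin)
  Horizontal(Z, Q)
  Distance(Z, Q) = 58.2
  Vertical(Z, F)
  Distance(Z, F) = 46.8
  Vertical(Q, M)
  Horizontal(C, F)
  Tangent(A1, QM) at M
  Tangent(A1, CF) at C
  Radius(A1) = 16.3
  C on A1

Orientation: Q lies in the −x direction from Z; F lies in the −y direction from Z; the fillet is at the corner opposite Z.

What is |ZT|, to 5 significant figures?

51.825

Z is at the origin; Z and Q share the same y with |ZQ| = 58.2 and Q on the −x side, so Q = (-58.200, 0.0000). Z and F share the same x with |ZF| = 46.8 and F on the −y side, so F = (0.0000, -46.800). The virtual corner opposite Z is at (-58.200, -46.800). The tangent condition forces TM to be normal to QM and tangency of A1 to CF means the radius TC is perpendicular to CF, with radius 16.3, so the center T sits 16.3 in from both sides at T = (-41.900, -30.500). Then |ZT| = |T − Z| = 51.825.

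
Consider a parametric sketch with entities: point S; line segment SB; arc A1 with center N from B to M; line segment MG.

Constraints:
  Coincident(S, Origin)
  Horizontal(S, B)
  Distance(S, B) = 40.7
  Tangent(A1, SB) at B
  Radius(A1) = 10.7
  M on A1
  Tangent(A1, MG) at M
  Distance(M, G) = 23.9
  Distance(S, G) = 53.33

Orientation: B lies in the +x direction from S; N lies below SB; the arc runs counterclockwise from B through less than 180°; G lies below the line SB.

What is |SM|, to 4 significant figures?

33.78

S is at the origin; SB is horizontal with |SB| = 40.7 and B on the +x side, so B = (40.70, 0.000). Tangency of A1 to SB means the radius NB is perpendicular to SB, so N = B + (0, -10.7) = (40.70, -10.70). Since NM ⟂ MG (tangency), |NG| = √(10.7² + 23.9²) = 26.19 regardless of where M sits on A1. So G lies on both circle(S, 53.33) and circle(N, 26.19); the below-SB intersection is G = (38.60, -36.80). M is the foot of the tangent from G: M = (30.61, -14.27).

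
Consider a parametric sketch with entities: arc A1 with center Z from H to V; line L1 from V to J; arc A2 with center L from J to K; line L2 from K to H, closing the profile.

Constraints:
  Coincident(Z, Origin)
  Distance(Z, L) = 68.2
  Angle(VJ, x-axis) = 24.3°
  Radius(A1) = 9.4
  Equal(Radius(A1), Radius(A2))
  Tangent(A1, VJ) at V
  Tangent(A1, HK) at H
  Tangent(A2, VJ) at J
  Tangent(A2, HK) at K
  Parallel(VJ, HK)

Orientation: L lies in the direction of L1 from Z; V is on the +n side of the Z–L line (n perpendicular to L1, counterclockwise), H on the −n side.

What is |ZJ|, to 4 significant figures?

68.84

Tangency of A1 to both parallel lines with radius 9.4 puts V and H at Z ± 9.4·n: V = (-3.868, 8.567), H = (3.868, -8.567). Equal radii place J and K the same way about L: J = L + 9.4·n = (58.29, 36.63), K = L − 9.4·n = (66.03, 19.50). Then |ZJ| = |J − Z| = 68.84.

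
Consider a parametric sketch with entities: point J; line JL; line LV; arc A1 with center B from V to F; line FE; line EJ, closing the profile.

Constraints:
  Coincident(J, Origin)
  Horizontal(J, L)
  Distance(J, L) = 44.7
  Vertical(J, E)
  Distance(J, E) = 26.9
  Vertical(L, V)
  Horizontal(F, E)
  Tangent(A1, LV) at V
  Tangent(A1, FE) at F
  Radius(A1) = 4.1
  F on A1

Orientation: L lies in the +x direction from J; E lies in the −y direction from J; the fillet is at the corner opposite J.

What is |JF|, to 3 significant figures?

48.7

The virtual corner opposite J is at (44.7, -26.9). Tangency of A1 to LV means the radius BV is perpendicular to LV and A1 meets FE tangentially, so BF is at right angles to FE, with radius 4.1, so the center B sits 4.1 in from both sides at B = (40.6, -22.8). That places the tangent points at V = (44.7, -22.8) on LV and F = (40.6, -26.9) on FE. Then |JF| = |F − J| = 48.7.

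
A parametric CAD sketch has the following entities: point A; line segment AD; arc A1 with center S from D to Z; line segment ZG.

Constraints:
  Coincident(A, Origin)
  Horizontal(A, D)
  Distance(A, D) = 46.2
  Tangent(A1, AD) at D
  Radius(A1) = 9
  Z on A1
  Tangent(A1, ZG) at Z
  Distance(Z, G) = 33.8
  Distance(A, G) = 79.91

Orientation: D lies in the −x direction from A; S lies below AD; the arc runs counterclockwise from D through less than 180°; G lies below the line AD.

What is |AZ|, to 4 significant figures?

53.45

A is at the origin; A and D share the same y with |AD| = 46.2 and D on the −x side, so D = (-46.20, 0.000). The tangent condition forces SD to be normal to AD, so S = D + (0, -9) = (-46.20, -9.000). Since SZ ⟂ ZG (tangency), |SG| = √(9.0² + 33.8²) = 34.98 regardless of where Z sits on A1. So G lies on both circle(A, 79.91) and circle(S, 34.98); the below-AD intersection is G = (-73.94, -30.30). Z is the foot of the tangent from G: Z = (-53.33, -3.513).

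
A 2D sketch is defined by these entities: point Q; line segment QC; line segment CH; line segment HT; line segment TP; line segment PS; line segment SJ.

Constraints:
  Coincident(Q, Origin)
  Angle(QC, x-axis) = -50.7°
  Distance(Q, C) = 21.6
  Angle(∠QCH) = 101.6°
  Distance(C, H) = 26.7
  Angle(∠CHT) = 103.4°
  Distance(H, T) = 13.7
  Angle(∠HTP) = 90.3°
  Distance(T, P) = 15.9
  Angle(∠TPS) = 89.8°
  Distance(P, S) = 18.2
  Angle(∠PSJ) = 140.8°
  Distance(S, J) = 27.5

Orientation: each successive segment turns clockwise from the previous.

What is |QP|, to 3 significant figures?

19.2

Q is at the origin; QC runs at -50.7° with length 21.6, so C = (13.7, -16.7). ∠QCH = 101.6° gives CH at -129° from the x-axis; with |CH| = 26.7, H = (-3.16, -37.4). ∠CHT = 103.4° gives HT at 154° from the x-axis; with |HT| = 13.7, T = (-15.5, -31.5). ∠HTP = 90.3° gives TP at 64.6° from the x-axis; with |TP| = 15.9, P = (-8.68, -17.1). Then |QP| = |P − Q| = 19.2.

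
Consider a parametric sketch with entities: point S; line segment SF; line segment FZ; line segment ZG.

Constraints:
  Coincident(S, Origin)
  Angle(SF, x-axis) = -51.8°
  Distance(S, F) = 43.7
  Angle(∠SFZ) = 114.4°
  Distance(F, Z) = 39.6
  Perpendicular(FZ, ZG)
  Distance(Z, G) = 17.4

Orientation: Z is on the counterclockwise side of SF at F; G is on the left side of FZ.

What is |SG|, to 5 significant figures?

61.850

S is at the origin; SF runs at -51.8° with length 43.7, so F = 43.7·(cos -51.8°, sin -51.8°) = (27.024, -34.342). ∠SFZ = 114.4°, so FZ runs at -51.8° + (180° − 114.4°) = 13.800° from the x-axis; with |FZ| = 39.6, Z = F + 39.6·(cos 13.800°, sin 13.800°) = (65.481, -24.896). FZ ⟂ ZG; with |ZG| = 17.4 on the left of FZ, G = Z + 17.4·(-0.23853, 0.97113) = (61.331, -7.9983). Then |SG| = |G − S| = 61.850.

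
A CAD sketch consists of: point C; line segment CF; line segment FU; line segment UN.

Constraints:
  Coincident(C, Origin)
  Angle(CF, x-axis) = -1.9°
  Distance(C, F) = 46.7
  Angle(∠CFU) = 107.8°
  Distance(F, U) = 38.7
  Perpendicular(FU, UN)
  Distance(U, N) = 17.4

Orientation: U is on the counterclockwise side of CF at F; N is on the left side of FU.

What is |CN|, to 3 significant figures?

59.5

C is at the origin; CF runs at -1.9° with length 46.7, so F = 46.7·(cos -1.9°, sin -1.9°) = (46.7, -1.55). ∠CFU = 107.8°, so FU runs at -1.9° + (180° − 107.8°) = 70.3° from the x-axis; with |FU| = 38.7, U = F + 38.7·(cos 70.3°, sin 70.3°) = (59.7, 34.9). FU is perpendicular to UN; with |UN| = 17.4 on the left of FU, N = U + 17.4·(-0.941, 0.337) = (43.3, 40.8). Then |CN| = |N − C| = 59.5.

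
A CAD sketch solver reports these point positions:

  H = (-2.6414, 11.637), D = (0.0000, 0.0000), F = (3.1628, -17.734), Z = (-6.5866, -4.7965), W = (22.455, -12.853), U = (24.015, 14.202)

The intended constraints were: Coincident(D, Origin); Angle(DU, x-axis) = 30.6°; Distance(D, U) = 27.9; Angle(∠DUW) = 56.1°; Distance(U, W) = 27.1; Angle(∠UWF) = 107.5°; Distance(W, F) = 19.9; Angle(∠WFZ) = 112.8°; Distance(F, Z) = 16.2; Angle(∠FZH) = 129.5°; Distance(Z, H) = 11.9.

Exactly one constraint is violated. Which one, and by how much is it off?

Distance(Z, H) = 11.9 — off by 5.00.

D = (0.00, 0.00) ✓; DU at 30.60° ✓; |DU| = 27.90 ✓; ∠DUW = 56.10° ✓; |UW| = 27.10 ✓; ∠UWF = 107.5° ✓; |WF| = 19.90 ✓; ∠WFZ = 112.8° ✓; |FZ| = 16.20 ✓; ∠FZH = 129.5° ✓; |ZH| = 16.90 ✗.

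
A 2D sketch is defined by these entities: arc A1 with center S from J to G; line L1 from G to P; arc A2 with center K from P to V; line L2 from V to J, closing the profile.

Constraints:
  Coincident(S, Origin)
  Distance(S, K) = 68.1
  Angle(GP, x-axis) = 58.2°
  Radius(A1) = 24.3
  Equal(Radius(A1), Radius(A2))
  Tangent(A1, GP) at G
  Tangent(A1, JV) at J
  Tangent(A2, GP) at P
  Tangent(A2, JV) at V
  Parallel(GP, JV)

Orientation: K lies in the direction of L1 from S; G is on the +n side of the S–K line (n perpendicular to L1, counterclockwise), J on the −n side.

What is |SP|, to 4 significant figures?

72.31

Tangency of A1 to both parallel lines with radius 24.3 puts G and J at S ± 24.3·n: G = (-20.65, 12.81), J = (20.65, -12.81). Equal radii place P and V the same way about K: P = K + 24.3·n = (15.23, 70.68), V = K − 24.3·n = (56.54, 45.07). Then |SP| = |P − S| = 72.31.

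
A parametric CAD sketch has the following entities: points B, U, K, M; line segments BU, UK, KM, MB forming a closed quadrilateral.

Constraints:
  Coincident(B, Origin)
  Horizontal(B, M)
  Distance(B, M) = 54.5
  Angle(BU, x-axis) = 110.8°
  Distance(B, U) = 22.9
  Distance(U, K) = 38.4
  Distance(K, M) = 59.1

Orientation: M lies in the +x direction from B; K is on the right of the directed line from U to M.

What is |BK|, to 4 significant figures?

16.69

B is at the origin; B and M share the same y with |BM| = 54.5 and M in +x, so M = (54.5, 0). BU runs at 110.8° with |BU| = 22.9, so U = (-8.132, 21.41). K is determined by |UK| = 38.4 and |KM| = 59.1 together: it lies at the intersection of circle(U, 38.4) and circle(M, 59.1). With |UM| = 66.19, the foot of the radical line on UM is 17.85 from U and the perpendicular offset is √(38.4² − 17.85²) = 34.00. Taking the right-of-UM solution: K = (-2.239, -16.54).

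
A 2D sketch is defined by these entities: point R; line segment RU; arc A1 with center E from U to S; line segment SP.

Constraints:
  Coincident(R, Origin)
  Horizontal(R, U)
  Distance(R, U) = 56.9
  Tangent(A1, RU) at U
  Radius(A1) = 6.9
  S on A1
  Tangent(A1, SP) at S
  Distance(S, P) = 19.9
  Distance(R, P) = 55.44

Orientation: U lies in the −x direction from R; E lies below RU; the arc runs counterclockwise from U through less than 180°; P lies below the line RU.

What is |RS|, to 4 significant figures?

63.10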